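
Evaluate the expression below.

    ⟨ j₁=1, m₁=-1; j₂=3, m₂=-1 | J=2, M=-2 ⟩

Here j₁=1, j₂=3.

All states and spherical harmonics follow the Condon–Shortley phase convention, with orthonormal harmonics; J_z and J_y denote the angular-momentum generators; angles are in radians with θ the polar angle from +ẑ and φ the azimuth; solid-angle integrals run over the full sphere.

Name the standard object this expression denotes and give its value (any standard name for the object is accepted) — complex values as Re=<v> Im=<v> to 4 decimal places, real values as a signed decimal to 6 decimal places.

Clebsch–Gordan coefficient, +√(1/21) ≈ +0.218218

This is a Clebsch–Gordan (vector-coupling) coefficient.
√[5·2!0!4!/7! · 0!2!2!4!0!4!] = √(768/7)
  +(−1)^2/∏(2,0,0,0,0,4)! = 1/48  (running 1/48)
⟨..|..⟩ = √(768/7)·(1/48) = +0.218218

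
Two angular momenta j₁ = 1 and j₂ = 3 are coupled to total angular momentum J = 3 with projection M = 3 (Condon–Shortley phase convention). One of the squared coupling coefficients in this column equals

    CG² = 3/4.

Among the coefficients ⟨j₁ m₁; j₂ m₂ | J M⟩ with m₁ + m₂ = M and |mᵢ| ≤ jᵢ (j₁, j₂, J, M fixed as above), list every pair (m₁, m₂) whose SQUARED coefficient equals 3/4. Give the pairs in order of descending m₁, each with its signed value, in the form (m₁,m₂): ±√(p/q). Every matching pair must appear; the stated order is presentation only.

(0,3): −√(3/4)

Admissible pairs with m₁+m₂ = M = 3: (0,3), (1,2)
  (m₁,m₂)=(1,2): CG² = 1/4, CG = +√(1/4)
  (m₁,m₂)=(0,3): CG² = 3/4, CG = −√(3/4)   ← matches the target
Pairs with CG² = 3/4: (0,3): −√(3/4)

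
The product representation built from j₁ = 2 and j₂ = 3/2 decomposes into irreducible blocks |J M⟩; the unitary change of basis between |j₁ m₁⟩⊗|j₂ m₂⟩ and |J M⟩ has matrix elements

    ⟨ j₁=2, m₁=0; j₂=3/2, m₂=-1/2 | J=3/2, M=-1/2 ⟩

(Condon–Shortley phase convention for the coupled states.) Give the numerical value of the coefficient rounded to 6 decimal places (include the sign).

triangle: 2!·2!·1!/6! = 4/720
(j±m)!: 2!·2!·1!·2!·1!·2! = 16
prefactor² = (2J+1)·Δ·N² = 16/45
  k=0: +1/(0!·2!·2!·1!·0!·0!) = 1/4
  k=1: −1/(1!·1!·1!·0!·1!·1!) = -1
Σ = -3/4  ⇒  CG² = 16/45·(-3/4)² = 1/5
CG = −√(1/5) = -0.447214

-0.447214  (= −√(1/5))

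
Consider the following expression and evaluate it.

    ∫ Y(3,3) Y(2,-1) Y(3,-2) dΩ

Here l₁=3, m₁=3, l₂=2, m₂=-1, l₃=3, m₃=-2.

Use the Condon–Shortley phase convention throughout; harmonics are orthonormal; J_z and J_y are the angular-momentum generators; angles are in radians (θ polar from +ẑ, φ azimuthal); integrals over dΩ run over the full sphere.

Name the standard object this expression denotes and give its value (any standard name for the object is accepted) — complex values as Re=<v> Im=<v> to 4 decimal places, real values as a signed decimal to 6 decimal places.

This is a Gaunt coefficient — the integral of a triple product of spherical harmonics over the sphere.
Rules hold: Σm=0, L=8 even, 1≤3≤5.
N = 7·5·7 = 245
Δ = 2!·4!·2!/9! = 1/3780
Racah Σ t=0..2: t=0:+1/24 t=1:−1/4 t=2:+1/24 = -1/6
⇒ 3j(3 2 3; 0 0 0)² = 4/105, sgn +1
Racah Σ t=0..0: t=0:+1/48 = 1/48
⇒ 3j(3 2 3; 3 -1 -2)² = 5/84, sgn -1
4πI² = N·(3j₀)²·(3jₘ)² = 5/9
I = -1·√(0.555556/4π) = -0.21026104

Gaunt coefficient, -0.210261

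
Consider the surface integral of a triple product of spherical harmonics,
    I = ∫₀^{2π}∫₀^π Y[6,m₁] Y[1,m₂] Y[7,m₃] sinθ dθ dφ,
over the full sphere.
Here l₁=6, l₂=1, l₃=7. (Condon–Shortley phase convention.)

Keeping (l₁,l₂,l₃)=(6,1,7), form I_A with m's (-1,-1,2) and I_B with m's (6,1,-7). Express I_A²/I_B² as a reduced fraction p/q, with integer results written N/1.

l's match ⇒ only the (l;m) 3-j factors differ between A and B.
A: triangle coeff Δ(6,1,7) = 1/1365; Σ_t [0,0]: t=0:+1/1209600 = 1/1209600; (3j)²=12/455 [(6 1 7; -1 -1 2)], sign=-1
B: triangle coeff Δ(6,1,7) = 1/1365; Σ_t [0,0]: t=0:+1/958003200 = 1/958003200; (3j)²=1/15 [(6 1 7; 6 1 -7)], sign=+1
I_A²/I_B² = (12/455)/(1/15) = 36/91

36/91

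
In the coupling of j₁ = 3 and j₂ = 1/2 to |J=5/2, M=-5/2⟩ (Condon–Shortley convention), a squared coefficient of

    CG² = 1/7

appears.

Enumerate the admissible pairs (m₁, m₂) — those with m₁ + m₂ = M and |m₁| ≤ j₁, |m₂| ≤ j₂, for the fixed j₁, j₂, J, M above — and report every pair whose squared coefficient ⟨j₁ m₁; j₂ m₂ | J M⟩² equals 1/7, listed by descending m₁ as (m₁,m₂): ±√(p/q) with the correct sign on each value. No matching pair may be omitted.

(-2,-1/2): +√(1/7)

Admissible pairs with m₁+m₂ = M = -5/2: (-3,1/2), (-2,-1/2)
  (m₁,m₂)=(-2,-1/2): CG² = 1/7, CG = +√(1/7)   ← matches the target
  (m₁,m₂)=(-3,1/2): CG² = 6/7, CG = −√(6/7)
Pairs with CG² = 1/7: (-2,-1/2): +√(1/7)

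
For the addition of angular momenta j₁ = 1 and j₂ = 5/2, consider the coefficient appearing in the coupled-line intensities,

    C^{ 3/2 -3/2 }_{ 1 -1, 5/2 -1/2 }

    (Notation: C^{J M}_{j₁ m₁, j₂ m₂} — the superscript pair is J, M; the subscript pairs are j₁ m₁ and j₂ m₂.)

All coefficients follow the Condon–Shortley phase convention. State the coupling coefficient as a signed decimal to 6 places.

√[4·2!0!3!/6! · 0!2!2!3!0!3!] = √(48/5)
  +(−1)^2/∏(2,0,0,0,0,3)! = 1/12  (running 1/12)
⟨..|..⟩ = √(48/5)·(1/12) = +0.258199

+√(1/15) = +0.258199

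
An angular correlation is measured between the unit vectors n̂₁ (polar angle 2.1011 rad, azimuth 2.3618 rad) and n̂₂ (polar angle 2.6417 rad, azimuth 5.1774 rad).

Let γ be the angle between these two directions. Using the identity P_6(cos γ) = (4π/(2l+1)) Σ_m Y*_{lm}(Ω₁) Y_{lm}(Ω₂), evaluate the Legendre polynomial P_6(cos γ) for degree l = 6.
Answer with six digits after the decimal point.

-0.294775

Addition theorem: P_6(cos γ) = (4π/13) Σ_m Y*_{lm}(Ω₁) Y_{lm}(Ω₂), m = −6…6:
  m=-6: Y*=(-0.006695, 0.198974)  Y=(0.005501, 0.002018)  product (-0.000438, 0.001081)
  m=-5: Y*=(-0.293827, 0.277802)  Y=(-0.027083, 0.025447)  product (0.000889, -0.015001)
  m=-4: Y*=(-0.358347, -0.008036)  Y=(-0.040144, -0.134894)  product (0.013301, 0.048662)
  m=-3: Y*=(0.027329, 0.028264)  Y=(0.339248, 0.060249)  product (0.007568, 0.011235)
  m=-2: Y*=(-0.003927, 0.350237)  Y=(-0.300336, 0.402732)  product (-0.139872, -0.106770)
  m=-1: Y*=(-0.065835, 0.065101)  Y=(-0.114301, -0.227825)  product (0.022357, 0.007558)
  m=+0: Y*=(0.325064, -0.000000)  Y=(-0.346257, 0.000000)  product (-0.112556, 0.000000)
  m=+1: Y*=(0.065835, 0.065101)  Y=(0.114301, -0.227825)  product (0.022357, -0.007558)
  m=+2: Y*=(-0.003927, -0.350237)  Y=(-0.300336, -0.402732)  product (-0.139872, 0.106770)
  m=+3: Y*=(-0.027329, 0.028264)  Y=(-0.339248, 0.060249)  product (0.007568, -0.011235)
  m=+4: Y*=(-0.358347, 0.008036)  Y=(-0.040144, 0.134894)  product (0.013301, -0.048662)
  m=+5: Y*=(0.293827, 0.277802)  Y=(0.027083, 0.025447)  product (0.000889, 0.015001)
  m=+6: Y*=(-0.006695, -0.198974)  Y=(0.005501, -0.002018)  product (-0.000438, -0.001081)
Total Σ_m = (-0.304947, -0.000000). Multiply by 0.966644: (-0.294775, -0.000000). P_6(cos γ) = -0.294775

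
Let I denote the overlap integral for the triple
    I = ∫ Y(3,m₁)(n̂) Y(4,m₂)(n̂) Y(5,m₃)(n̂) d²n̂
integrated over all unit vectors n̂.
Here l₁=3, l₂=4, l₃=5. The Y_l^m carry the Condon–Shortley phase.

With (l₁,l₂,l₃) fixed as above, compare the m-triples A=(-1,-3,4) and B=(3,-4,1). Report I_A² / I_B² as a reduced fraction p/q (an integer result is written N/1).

7/10

l's match ⇒ only the (l;m) 3-j factors differ between A and B.
A: triangle coeff Δ(3,4,5) = 1/180180; Σ_t [0,1]: t=0:+1/5760 t=1:−1/4320 = -1/17280; (3j)²=7/4290 [(3 4 5; -1 -3 4)], sign=+1
B: triangle coeff Δ(3,4,5) = 1/180180; Σ_t [0,0]: t=0:+1/34560 = 1/34560; (3j)²=1/429 [(3 4 5; 3 -4 1)], sign=+1
I_A²/I_B² = (7/4290)/(1/429) = 7/10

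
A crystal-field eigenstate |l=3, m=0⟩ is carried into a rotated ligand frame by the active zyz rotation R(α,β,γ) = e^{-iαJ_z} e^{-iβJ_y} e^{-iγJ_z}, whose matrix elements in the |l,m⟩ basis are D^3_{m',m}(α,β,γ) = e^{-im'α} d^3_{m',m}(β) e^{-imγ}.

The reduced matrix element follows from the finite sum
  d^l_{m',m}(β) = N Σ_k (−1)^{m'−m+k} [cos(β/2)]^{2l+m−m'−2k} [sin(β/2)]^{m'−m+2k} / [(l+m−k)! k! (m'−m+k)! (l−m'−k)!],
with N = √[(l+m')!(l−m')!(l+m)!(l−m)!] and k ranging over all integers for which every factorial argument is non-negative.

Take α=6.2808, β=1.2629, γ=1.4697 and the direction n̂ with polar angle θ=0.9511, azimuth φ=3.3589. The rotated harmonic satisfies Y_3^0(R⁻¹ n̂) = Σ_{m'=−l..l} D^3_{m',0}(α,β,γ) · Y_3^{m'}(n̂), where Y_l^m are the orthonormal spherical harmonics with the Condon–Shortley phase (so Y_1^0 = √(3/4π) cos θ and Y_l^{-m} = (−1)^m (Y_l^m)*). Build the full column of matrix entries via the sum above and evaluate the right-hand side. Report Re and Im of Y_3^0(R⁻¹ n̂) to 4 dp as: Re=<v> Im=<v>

Re=0.2844 Im=0.0000

Need the full column D^3_{m',0} for m'=−3..3 at α=6.2808, β=1.2629, γ=1.4697.
cos(β/2)=0.807172, sin(β/2)=0.590316
d^3_{-3,0}: single k=3 term ⇒ +0.483801;  D = +0.483789-0.003462i
d^3_{-2,0}: k∈[2..3] ⇒ +0.810204 -0.433342 = +0.376862;  D = +0.376858-0.001798i
d^3_{-1,0}: k∈[1..3] ⇒ +0.700659 -1.124253 +0.200437 = -0.223157;  D = -0.223156+0.000532i
d^3_{0,0}: k∈[0..3] ⇒ +0.276565 -1.331302 +0.712054 -0.042316 = -0.384999;  D = -0.384999+0.000000i
d^3_{1,0}: k∈[0..2] ⇒ -0.700659 +1.124253 -0.200437 = +0.223157;  D = +0.223156+0.000532i
d^3_{2,0}: k∈[0..1] ⇒ +0.810204 -0.433342 = +0.376862;  D = +0.376858+0.001798i
d^3_{3,0}: single k=0 term ⇒ -0.483801;  D = -0.483789-0.003462i
Y_3^{m'}(θ=0.9511,φ=3.3589) and Σ D·Y over m':
  (+0.4838-0.0035i)·(-0.1789+0.1366i)  (+0.3769-0.0018i)·(+0.3568-0.1656i)  (-0.2232+0.0005i)·(-0.1764+0.0389i)  (-0.3850+0.0000i)·(-0.2847+0.0000i)  (+0.2232+0.0005i)·(+0.1764+0.0389i)  (+0.3769+0.0018i)·(+0.3568+0.1656i)  (-0.4838-0.0035i)·(+0.1789+0.1366i)
Y_3^0(R⁻¹ n̂) = +0.284415+0.000000i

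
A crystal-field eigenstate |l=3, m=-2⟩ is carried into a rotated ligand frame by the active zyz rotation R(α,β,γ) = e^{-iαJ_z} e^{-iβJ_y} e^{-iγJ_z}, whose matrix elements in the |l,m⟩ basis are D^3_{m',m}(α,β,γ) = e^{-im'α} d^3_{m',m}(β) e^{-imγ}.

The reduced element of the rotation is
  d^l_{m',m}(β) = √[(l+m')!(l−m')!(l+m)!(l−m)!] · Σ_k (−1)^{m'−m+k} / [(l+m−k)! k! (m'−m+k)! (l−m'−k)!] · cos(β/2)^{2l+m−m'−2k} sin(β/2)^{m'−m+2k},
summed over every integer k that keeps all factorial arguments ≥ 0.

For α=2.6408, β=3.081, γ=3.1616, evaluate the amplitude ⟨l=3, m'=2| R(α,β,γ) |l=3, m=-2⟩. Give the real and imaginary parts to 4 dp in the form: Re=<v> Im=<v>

First d^3_{2,-2}(β=3.0810), then the phase factors e^{-i(2)α} and e^{-i(-2)γ}:
Half-angle: c=0.030292, s=0.999541. N=√(120·1·1·120)=120.000000
Admissible k: 0..1 (factorial args all ≥0)
  k=0: (−1)^4·120.0000/(24)·0.0303^2·0.9995^4 = +0.004580
  k=1: (−1)^5·120.0000/(120)·0.0303^0·0.9995^6 = -0.997250
d^3_{2,-2}(3.0810) = +0.004580 -0.997250 = -0.992670
Attach z-rotation phases: D = e^{-i(2)(2.6408)}·(-0.992670)·e^{-i(-2)(3.1616)} = -0.501139-0.856886i

Re=-0.5011 Im=-0.8569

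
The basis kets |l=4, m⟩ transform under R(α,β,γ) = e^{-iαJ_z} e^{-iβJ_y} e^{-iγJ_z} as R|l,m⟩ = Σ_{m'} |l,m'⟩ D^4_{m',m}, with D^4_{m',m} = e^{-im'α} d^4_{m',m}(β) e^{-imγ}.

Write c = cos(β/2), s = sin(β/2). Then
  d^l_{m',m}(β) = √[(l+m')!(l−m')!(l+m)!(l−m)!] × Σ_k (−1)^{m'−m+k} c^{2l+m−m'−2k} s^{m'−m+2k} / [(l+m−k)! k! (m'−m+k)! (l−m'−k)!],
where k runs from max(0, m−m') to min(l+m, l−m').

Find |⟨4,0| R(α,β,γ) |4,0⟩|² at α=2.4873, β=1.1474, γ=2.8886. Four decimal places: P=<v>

First d^4_{0,0}(β=1.1474), then the phase factors e^{-i(0)α} and e^{-i(0)γ}:
With c≡cos(β/2)=0.839899 and s≡sin(β/2)=0.542743, N=[24·24·24·24]^{1/2}=576.000000
k: max(0,(0)−(0))=0 … min(4+(0),4−(0))=4
  k=0: (−1)^0·576.0000/(576)·0.8399^8·0.5427^0 = +0.247637
  k=1: (−1)^1·576.0000/(36)·0.8399^6·0.5427^2 = -1.654513
  k=2: (−1)^2·576.0000/(16)·0.8399^4·0.5427^4 = +1.554490
  k=3: (−1)^3·576.0000/(36)·0.8399^2·0.5427^6 = -0.288497
  k=4: (−1)^4·576.0000/(576)·0.8399^0·0.5427^8 = +0.007529
d^4_{0,0}(1.1474) = +0.247637 -1.654513 +1.554490 -0.288497 +0.007529 = -0.133353
|D^4_{0,0}|² = |d^4_{0,0}(β)|² = (-0.133353)² = 0.017783 (the z-rotation phases have unit modulus)

P=0.0178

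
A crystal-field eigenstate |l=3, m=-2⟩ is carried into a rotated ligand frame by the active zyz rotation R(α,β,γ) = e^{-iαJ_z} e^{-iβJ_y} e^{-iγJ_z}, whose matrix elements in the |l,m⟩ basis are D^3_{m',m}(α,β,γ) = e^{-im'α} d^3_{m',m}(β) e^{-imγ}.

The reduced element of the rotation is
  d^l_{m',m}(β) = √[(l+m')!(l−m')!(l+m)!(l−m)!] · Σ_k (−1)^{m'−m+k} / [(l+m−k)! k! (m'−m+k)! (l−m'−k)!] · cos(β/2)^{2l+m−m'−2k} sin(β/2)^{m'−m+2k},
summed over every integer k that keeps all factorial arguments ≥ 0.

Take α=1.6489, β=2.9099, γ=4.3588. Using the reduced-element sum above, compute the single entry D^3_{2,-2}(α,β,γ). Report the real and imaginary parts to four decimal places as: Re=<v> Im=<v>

Re=-0.5819 Im=0.6806

Split into d^3_{2,-2}(β=2.9099) × two z-phases.
c=cos(2.909900/2)=0.115587, s=sin(2.909900/2)=0.993297; N=√[120·1·1·120]=120.000000
k: max(0,(-2)−(2))=0 … min(3+(-2),3−(2))=1
  k=0: (−1)^4·120.0000/(24)·0.1156^2·0.9933^4 = +0.065029
  k=1: (−1)^5·120.0000/(120)·0.1156^0·0.9933^6 = -0.960452
d^3_{2,-2}(2.9099) = +0.065029 -0.960452 = -0.895423
Attach z-rotation phases: D = e^{-i(2)(1.6489)}·(-0.895423)·e^{-i(-2)(4.3588)} = -0.581907+0.680563i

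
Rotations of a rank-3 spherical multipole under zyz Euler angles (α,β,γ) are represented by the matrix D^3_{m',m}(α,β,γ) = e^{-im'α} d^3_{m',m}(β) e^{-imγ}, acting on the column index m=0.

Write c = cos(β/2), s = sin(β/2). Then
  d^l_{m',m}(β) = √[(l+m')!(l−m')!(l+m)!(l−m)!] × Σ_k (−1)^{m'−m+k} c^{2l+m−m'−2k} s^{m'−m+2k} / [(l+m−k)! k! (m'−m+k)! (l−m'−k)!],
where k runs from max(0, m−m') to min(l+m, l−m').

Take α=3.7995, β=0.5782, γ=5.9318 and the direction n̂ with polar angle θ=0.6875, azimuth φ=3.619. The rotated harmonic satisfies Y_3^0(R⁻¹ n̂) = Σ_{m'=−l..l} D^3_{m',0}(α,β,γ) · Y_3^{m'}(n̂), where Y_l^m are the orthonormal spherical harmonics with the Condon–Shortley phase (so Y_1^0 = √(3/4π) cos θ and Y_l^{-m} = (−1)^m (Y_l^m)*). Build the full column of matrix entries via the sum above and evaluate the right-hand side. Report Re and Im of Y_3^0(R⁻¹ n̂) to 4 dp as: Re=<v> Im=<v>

Re=0.6951 Im=0.0000

Need the full column D^3_{m',0} for m'=−3..3 at α=3.7995, β=0.5782, γ=5.9318.
cos(β/2)=0.958501, sin(β/2)=0.285090
d^3_{-3,0}: single k=3 term ⇒ +0.091251;  D = +0.035781-0.083943i
d^3_{-2,0}: k∈[2..3] ⇒ +0.375745 -0.033241 = +0.342505;  D = +0.086389+0.331431i
d^3_{-1,0}: k∈[1..3] ⇒ +0.798978 -0.212048 +0.006253 = +0.593183;  D = -0.469370-0.362709i
d^3_{0,0}: k∈[0..3] ⇒ +0.775452 -0.617413 +0.054620 -0.000537 = +0.212123;  D = +0.212123+0.000000i
d^3_{1,0}: k∈[0..2] ⇒ -0.798978 +0.212048 -0.006253 = -0.593183;  D = +0.469370-0.362709i
d^3_{2,0}: k∈[0..1] ⇒ +0.375745 -0.033241 = +0.342505;  D = +0.086389-0.331431i
d^3_{3,0}: single k=0 term ⇒ -0.091251;  D = -0.035781-0.083943i
Y_3^{m'}(θ=0.6875,φ=3.619) and Σ D·Y over m':
  (+0.0358-0.0839i)·(-0.0147+0.1056i)  (+0.0864+0.3314i)·(+0.1838-0.2596i)  (-0.4694-0.3627i)·(-0.3618+0.1872i)  (+0.2121+0.0000i)·(-0.0039+0.0000i)  (+0.4694-0.3627i)·(+0.3618+0.1872i)  (+0.0864-0.3314i)·(+0.1838+0.2596i)  (-0.0358-0.0839i)·(+0.0147+0.1056i)
Y_3^0(R⁻¹ n̂) = +0.695149+0.000000i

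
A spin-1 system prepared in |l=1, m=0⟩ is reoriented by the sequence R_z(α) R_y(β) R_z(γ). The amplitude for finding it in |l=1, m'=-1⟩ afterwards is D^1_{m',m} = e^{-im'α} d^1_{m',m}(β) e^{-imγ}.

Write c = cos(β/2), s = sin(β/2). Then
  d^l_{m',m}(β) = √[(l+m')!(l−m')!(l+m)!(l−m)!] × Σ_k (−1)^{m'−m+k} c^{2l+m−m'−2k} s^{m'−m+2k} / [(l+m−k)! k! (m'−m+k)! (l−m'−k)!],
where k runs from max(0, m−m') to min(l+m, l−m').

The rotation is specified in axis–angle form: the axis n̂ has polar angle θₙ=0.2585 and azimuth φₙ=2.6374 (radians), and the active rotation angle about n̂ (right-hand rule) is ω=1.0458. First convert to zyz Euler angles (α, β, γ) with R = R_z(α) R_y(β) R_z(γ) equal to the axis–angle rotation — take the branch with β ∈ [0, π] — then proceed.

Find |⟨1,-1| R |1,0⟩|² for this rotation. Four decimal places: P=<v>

P=0.0321

Axis–angle → zyz. n̂ = (sinθₙcosφₙ, sinθₙsinφₙ, cosθₙ) = (-0.223821, +0.123495, +0.966775), ω = 1.0458.
R = I cosω + sinω [n̂]ₓ + (1−cosω) n̂n̂ᵀ gives
  R = [+0.526197, -0.850362, -0.001067; +0.822788, +0.508817, +0.253230; -0.214794, -0.134127, +0.967406]
β = atan2(√(R₁₃²+R₂₃²), R₃₃) = 0.256020; α = atan2(R₂₃, R₁₃) mod 2π = 1.575009; γ = atan2(R₃₂, −R₃₁) mod 2π = 5.724987
First d^1_{-1,0}(β=0.2560), then the phase factors e^{-i(-1)α} and e^{-i(0)γ}:
Half-angle: c=0.991818, s=0.127661. N=√(1·2·1·1)=1.414214
k∈{1} keeps every argument non-negative
  k=1: (−1)^0·1.4142/(1)·0.9918^1·0.1277^1 = +0.179062
d^1_{-1,0}(0.2560) = +0.179062
|D^1_{-1,0}|² = |d^1_{-1,0}(β)|² = (+0.179062)² = 0.032063 (the z-rotation phases have unit modulus)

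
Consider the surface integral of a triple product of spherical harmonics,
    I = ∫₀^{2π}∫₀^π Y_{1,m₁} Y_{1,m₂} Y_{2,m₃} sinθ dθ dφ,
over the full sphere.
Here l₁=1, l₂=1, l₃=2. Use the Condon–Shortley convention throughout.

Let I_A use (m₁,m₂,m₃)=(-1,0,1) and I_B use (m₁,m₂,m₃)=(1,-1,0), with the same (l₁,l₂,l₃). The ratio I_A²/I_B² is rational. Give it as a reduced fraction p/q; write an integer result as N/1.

Shared (l₁,l₂,l₃)=(1,1,2): N and (l;000)² cancel in I_A²/I_B².
A: Δ = 0!·2!·2!/5! = 1/30; Racah Σ t=0..0: t=0:+1/2 = 1/2; ⇒ 3j(1 1 2; -1 0 1)² = 1/10, sgn -1
B: Δ = 0!·2!·2!/5! = 1/30; Racah Σ t=0..0: t=0:+1/4 = 1/4; ⇒ 3j(1 1 2; 1 -1 0)² = 1/30, sgn +1
I_A²/I_B² = (1/10)/(1/30) = 3/1

3/1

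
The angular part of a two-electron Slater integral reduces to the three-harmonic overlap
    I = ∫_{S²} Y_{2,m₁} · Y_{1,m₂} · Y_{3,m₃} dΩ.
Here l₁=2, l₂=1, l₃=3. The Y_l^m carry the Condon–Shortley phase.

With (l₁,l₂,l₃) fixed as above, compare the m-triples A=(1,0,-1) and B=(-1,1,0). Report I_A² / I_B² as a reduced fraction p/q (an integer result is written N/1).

Shared (l₁,l₂,l₃)=(2,1,3): N and (l;000)² cancel in I_A²/I_B².
A: Δ = 0!·4!·2!/7! = 1/105; Racah Σ t=0..0: t=0:+1/6 = 1/6; ⇒ 3j(2 1 3; 1 0 -1)² = 8/105, sgn +1
B: Δ = 0!·4!·2!/7! = 1/105; Racah Σ t=0..0: t=0:+1/12 = 1/12; ⇒ 3j(2 1 3; -1 1 0)² = 1/35, sgn -1
I_A²/I_B² = (8/105)/(1/35) = 8/3

8/3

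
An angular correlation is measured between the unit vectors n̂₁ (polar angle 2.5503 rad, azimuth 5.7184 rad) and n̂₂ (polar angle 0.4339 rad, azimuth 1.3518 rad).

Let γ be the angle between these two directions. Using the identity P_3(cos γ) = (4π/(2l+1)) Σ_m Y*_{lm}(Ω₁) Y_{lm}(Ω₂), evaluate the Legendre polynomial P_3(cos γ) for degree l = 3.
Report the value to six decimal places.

Term-by-term m-sum for l=3 (normalisation 4π/7 = 1.795196):
  m=-3: (-0.008907, -0.071718) × (-0.018934, 0.024549) = (0.001929, 0.001139)  (running Σ = (0.001929, 0.001139))
  m=-2: (-0.112591, 0.238399) × (-0.148423, -0.069511) = (0.033282, -0.027558)  (running Σ = (0.035212, -0.026418))
  m=-1: (0.372270, -0.235884) × (0.091985, -0.413291) = (-0.063246, -0.175554)  (running Σ = (-0.028034, -0.201972))
  m=0: (-0.138282, -0.000000) × (0.377962, 0.000000) = (-0.052266, -0.000000)  (running Σ = (-0.080299, -0.201972))
  m=1: (-0.372270, -0.235884) × (-0.091985, -0.413291) = (-0.063246, 0.175554)  (running Σ = (-0.143545, -0.026418))
  m=2: (-0.112591, -0.238399) × (-0.148423, 0.069511) = (0.033282, 0.027558)  (running Σ = (-0.110263, 0.001139))
  m=3: (0.008907, -0.071718) × (0.018934, 0.024549) = (0.001929, -0.001139)  (running Σ = (-0.108333, 0.000000))
Accumulated sum (-0.108333, 0.000000); after 4π/(2l+1) scaling, (-0.194480, 0.000000) ⇒ P_3 = -0.194480

-0.194480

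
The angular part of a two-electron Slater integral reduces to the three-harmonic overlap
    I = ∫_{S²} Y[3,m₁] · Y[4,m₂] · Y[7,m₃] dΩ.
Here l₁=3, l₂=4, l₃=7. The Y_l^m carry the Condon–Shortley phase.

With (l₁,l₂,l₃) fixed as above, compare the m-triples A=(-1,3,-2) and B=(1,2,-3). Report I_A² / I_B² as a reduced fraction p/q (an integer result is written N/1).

Same 3,4,7: normalisation and zero-m 3j drop out of the ratio.
A: Δ: 0! 6! 8! / 15! → 1/45045; sum: t=0:+1/241920 = 1/241920; 3j²(3 4 7; -1 3 -2) = Δ·Π!·Σ² = 4/1001  (sign -1)
B: Δ: 0! 6! 8! / 15! → 1/45045; sum: t=0:+1/69120 = 1/69120; 3j²(3 4 7; 1 2 -3) = Δ·Π!·Σ² = 4/143  (sign +1)
I_A²/I_B² = (4/1001)/(4/143) = 1/7

1/7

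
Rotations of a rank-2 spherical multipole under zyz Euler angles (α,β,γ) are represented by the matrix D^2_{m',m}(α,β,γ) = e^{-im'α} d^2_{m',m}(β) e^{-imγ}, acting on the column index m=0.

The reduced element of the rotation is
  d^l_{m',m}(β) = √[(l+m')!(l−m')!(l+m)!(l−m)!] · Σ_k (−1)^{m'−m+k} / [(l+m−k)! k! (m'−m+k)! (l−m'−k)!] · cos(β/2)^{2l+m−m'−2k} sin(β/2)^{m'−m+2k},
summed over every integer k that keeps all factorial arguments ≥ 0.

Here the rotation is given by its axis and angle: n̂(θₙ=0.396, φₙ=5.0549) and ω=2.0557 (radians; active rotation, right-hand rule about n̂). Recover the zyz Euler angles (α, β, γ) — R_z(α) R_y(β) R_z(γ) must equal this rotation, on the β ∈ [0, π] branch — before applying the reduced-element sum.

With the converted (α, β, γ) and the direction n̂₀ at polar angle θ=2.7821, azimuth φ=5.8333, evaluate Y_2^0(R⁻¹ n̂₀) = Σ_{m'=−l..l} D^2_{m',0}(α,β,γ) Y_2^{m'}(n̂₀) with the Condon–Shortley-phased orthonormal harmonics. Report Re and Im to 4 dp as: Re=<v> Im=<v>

Axis–angle → zyz. n̂ = (sinθₙcosφₙ, sinθₙsinφₙ, cosθₙ) = (+0.129549, -0.363326, +0.922611), ω = 2.0557.
R = I cosω + sinω [n̂]ₓ + (1−cosω) n̂n̂ᵀ gives
  R = [-0.441517, -0.885261, -0.146205; +0.747244, -0.272587, -0.606071; +0.496677, -0.376842, +0.781858]
β = atan2(√(R₁₃²+R₂₃²), R₃₃) = 0.673156; α = atan2(R₂₃, R₁₃) mod 2π = 4.475677; γ = atan2(R₃₂, −R₃₁) mod 2π = 3.790655
Need the full column D^2_{m',0} for m'=−2..2 at α=4.4757, β=0.6732, γ=3.7907.
cos(β/2)=0.943890, sin(β/2)=0.330259
d^2_{-2,0}: single k=2 term ⇒ +0.238028;  D = -0.211848+0.108526i
d^2_{-1,0}: k∈[1..2] ⇒ +0.680291 -0.083284 = +0.597007;  D = -0.140003-0.580359i
d^2_{0,0}: k∈[0..2] ⇒ +0.793754 -0.388698 +0.011896 = +0.416953;  D = +0.416953+0.000000i
d^2_{1,0}: k∈[0..1] ⇒ -0.680291 +0.083284 = -0.597007;  D = +0.140003-0.580359i
d^2_{2,0}: single k=0 term ⇒ +0.238028;  D = -0.211848-0.108526i
Y_2^{m'}(θ=2.7821,φ=5.8333) and Σ D·Y over m':
  (-0.2118+0.1085i)·(+0.0297+0.0374i)  (-0.1400-0.5804i)·(-0.2291-0.1106i)  (+0.4170+0.0000i)·(+0.5137+0.0000i)  (+0.1400-0.5804i)·(+0.2291-0.1106i)  (-0.2118-0.1085i)·(+0.0297-0.0374i)
Y_2^0(R⁻¹ n̂) = +0.129194+0.000000i

Re=0.1292 Im=0.0000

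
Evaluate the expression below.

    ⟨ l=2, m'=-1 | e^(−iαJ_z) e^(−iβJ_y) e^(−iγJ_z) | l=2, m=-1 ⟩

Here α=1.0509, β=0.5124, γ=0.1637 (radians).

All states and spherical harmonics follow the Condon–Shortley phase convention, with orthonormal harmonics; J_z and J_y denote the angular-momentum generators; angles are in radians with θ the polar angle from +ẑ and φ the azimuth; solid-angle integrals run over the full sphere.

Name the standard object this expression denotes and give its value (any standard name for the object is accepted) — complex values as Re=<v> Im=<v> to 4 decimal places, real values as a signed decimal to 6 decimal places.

Wigner D-matrix element, Re=0.2425 Im=0.6518

This is a Wigner D-matrix element — the rotation-matrix element ⟨l m'| R(α,β,γ) |l m⟩ in the angular-momentum basis.
Split into d^2_{-1,-1}(β=0.5124) × two z-phases.
With c≡cos(β/2)=0.967360 and s≡sin(β/2)=0.253406, N=[1·6·1·6]^{1/2}=6.000000
The bounds max(0,m−m')=0 and min(l+m,l−m')=1 give 2 terms
  k=0: (−1)^0·6.0000/(6)·0.9674^4·0.2534^0 = +0.875694
  k=1: (−1)^1·6.0000/(2)·0.9674^2·0.2534^2 = -0.180274
d^2_{-1,-1}(0.5124) = +0.875694 -0.180274 = +0.695420
Phases: e^{-i·(-1)·1.0509}=+0.496790+0.867871i, e^{-i·(-1)·0.1637}=+0.986631+0.162970i ⇒ D=+0.242501+0.651769i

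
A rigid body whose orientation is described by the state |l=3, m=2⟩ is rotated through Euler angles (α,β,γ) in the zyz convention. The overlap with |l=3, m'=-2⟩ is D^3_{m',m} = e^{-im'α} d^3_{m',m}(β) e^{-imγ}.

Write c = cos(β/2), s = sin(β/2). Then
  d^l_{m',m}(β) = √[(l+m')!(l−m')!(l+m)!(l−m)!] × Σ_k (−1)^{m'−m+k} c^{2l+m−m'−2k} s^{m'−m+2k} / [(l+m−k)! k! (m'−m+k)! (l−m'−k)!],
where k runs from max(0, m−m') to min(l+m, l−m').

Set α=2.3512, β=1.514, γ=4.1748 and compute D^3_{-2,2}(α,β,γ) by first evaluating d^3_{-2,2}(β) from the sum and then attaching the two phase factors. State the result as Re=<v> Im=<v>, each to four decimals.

First d^3_{-2,2}(β=1.5140), then the phase factors e^{-i(-2)α} and e^{-i(2)γ}:
With c≡cos(β/2)=0.726900 and s≡sin(β/2)=0.686744, N=[1·120·120·1]^{1/2}=120.000000
k∈{4,5} keeps every argument non-negative
  k=4: (−1)^0·120.0000/(24)·0.7269^2·0.6867^4 = +0.587622
  k=5: (−1)^1·120.0000/(120)·0.7269^0·0.6867^6 = -0.104898
d^3_{-2,2}(1.5140) = +0.587622 -0.104898 = +0.482723
D = (-0.009989-0.999950i)·(+0.482723)·(-0.475576-0.879675i) = -0.422325+0.233802i

Re=-0.4223 Im=0.2338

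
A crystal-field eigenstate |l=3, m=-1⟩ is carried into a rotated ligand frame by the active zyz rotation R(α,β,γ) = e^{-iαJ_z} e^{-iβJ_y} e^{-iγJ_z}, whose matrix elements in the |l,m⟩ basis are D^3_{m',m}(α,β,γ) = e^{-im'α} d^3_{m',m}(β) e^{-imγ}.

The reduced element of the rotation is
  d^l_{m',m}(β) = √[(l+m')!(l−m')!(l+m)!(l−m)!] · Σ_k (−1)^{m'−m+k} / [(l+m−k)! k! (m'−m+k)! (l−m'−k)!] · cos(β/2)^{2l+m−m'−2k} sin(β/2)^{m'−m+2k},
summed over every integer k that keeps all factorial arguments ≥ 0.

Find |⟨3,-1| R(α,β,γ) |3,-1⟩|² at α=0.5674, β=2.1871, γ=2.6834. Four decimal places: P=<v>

D^3_{-1,-1}(0.5674,2.1871,2.6834) = e^{-i·-1·0.5674}·d^3_{-1,-1}(2.1871)·e^{-i·-1·2.6834}. Compute d first:
c=cos(2.187100/2)=0.459335, s=sin(2.187100/2)=0.888263; N=√[2·24·2·24]=48.000000
k: max(0,(-1)−(-1))=0 … min(3+(-1),3−(-1))=2
  k=0: (−1)^0·48.0000/(48)·0.4593^6·0.8883^0 = +0.009392
  k=1: (−1)^1·48.0000/(6)·0.4593^4·0.8883^2 = -0.280990
  k=2: (−1)^2·48.0000/(8)·0.4593^2·0.8883^4 = +0.788092
d^3_{-1,-1}(2.1871) = +0.009392 -0.280990 +0.788092 = +0.516494
|D^3_{-1,-1}|² = |d^3_{-1,-1}(β)|² = (+0.516494)² = 0.266766 (the z-rotation phases have unit modulus)

P=0.2668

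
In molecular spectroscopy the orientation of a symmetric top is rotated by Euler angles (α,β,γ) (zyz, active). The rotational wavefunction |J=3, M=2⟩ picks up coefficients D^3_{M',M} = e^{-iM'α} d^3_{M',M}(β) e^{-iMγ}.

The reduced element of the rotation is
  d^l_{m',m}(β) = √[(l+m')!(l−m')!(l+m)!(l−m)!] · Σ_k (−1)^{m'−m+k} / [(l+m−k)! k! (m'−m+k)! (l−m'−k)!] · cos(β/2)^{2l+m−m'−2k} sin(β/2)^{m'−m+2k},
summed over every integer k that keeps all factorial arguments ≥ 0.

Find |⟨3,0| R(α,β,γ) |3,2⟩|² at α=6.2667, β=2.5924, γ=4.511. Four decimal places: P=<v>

Split into d^3_{0,2}(β=2.5924) × two z-phases.
Half-angle: c=0.271158, s=0.962535. N=√(6·6·120·1)=65.726707
k∈{2,3} keeps every argument non-negative
  k=2: (−1)^0·65.7267/(12)·0.2712^4·0.9625^2 = +0.027434
  k=3: (−1)^1·65.7267/(12)·0.2712^2·0.9625^4 = -0.345679
d^3_{0,2}(2.5924) = +0.027434 -0.345679 = -0.318245
|D^3_{0,2}|² = |d^3_{0,2}(β)|² = (-0.318245)² = 0.101280 (the z-rotation phases have unit modulus)

P=0.1013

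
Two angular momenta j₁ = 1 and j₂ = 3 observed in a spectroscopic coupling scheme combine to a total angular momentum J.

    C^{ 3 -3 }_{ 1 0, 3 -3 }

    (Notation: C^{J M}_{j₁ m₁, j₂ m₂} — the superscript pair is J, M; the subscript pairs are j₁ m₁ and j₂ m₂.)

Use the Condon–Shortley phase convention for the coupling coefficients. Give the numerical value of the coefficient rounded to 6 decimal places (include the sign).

+0.866025

√[7·1!1!5!/8! · 1!1!0!6!0!6!] = √(10800)
  +(−1)^0/∏(0,1,1,0,0,5)! = 1/120  (running 1/120)
⟨..|..⟩ = √(10800)·(1/120) = +0.866025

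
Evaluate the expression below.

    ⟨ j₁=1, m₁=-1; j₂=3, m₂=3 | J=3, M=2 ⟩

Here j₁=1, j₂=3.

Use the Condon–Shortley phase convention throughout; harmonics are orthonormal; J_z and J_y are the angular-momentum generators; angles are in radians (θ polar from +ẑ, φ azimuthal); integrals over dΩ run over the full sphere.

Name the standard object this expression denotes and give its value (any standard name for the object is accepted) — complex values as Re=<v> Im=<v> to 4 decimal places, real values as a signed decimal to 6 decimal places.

This is a Clebsch–Gordan (vector-coupling) coefficient.
j₁+j₂−J=1  J+j₁−j₂=1  J−j₁+j₂=5  j₁+j₂+J+1=8
(j₁±m₁, j₂±m₂, J±M) = (0,2,6,0,5,1)
P² = 3600
sum k=1..1:
  [1] −1/120 = -1/120
S = -1/120
C² = P²·S² = 1/4 ; C = -0.500000

Clebsch–Gordan coefficient, −√(1/4) ≈ -0.500000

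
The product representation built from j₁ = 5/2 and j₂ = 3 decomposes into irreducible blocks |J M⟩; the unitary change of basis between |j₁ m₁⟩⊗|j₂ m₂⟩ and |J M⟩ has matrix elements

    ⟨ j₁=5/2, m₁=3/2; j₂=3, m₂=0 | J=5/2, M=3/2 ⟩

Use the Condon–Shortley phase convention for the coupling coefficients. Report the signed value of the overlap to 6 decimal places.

√[6·3!2!3!/9! · 4!1!3!3!4!1!] = √(864/35)
  +(−1)^0/∏(0,3,1,3,1,0)! = 1/36  (running 1/36)
  +(−1)^1/∏(1,2,0,2,2,1)! = -1/8  (running -7/72)
⟨..|..⟩ = √(864/35)·(-7/72) = -0.483046

-0.483046  (= −√(7/30))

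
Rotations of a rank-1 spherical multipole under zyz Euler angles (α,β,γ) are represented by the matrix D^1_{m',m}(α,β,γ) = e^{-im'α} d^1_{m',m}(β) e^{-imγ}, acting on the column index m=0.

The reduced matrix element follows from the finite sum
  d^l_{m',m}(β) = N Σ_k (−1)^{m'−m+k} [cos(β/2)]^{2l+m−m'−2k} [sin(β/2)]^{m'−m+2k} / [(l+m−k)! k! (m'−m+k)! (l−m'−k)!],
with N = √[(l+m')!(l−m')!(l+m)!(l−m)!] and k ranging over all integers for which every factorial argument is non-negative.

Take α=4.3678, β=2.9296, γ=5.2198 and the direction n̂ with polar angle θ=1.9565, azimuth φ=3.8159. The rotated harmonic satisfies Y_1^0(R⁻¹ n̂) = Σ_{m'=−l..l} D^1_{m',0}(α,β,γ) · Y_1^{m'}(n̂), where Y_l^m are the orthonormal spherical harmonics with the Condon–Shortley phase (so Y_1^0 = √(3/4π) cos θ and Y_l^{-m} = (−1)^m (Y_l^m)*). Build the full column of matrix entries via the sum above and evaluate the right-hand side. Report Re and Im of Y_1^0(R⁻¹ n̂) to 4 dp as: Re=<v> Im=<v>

Re=0.2608 Im=0.0000

Need the full column D^1_{m',0} for m'=−1..1 at α=4.3678, β=2.9296, γ=5.2198.
cos(β/2)=0.105798, sin(β/2)=0.994388
d^1_{-1,0}: single k=1 term ⇒ +0.148781;  D = -0.050260-0.140035i
d^1_{0,0}: k∈[0..1] ⇒ +0.011193 -0.988807 = -0.977614;  D = -0.977614+0.000000i
d^1_{1,0}: single k=0 term ⇒ -0.148781;  D = +0.050260-0.140035i
Y_1^{m'}(θ=1.9565,φ=3.8159) and Σ D·Y over m':
  (-0.0503-0.1400i)·(-0.2501+0.1999i)  (-0.9776+0.0000i)·(-0.1838+0.0000i)  (+0.0503-0.1400i)·(+0.2501+0.1999i)
Y_1^0(R⁻¹ n̂) = +0.260814+0.000000i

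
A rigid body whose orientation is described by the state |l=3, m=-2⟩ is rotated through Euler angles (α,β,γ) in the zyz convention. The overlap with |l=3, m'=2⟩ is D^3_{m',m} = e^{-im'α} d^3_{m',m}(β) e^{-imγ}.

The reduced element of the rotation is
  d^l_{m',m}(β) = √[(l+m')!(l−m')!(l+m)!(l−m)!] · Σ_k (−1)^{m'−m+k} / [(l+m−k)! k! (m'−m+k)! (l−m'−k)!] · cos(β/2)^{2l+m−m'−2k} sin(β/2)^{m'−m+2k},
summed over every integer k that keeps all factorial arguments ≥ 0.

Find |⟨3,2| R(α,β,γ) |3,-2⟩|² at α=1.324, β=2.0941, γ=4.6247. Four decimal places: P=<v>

P=0.0793

Split into d^3_{2,-2}(β=2.0941) × two z-phases.
c=cos(2.094100/2)=0.500128, s=sin(2.094100/2)=0.865952; N=√[120·1·1·120]=120.000000
Admissible k: 0..1 (factorial args all ≥0)
  k=0: (−1)^4·120.0000/(24)·0.5001^2·0.8660^4 = +0.703245
  k=1: (−1)^5·120.0000/(120)·0.5001^0·0.8660^6 = -0.421659
d^3_{2,-2}(2.0941) = +0.703245 -0.421659 = +0.281585
|D^3_{2,-2}|² = |d^3_{2,-2}(β)|² = (+0.281585)² = 0.079290 (the z-rotation phases have unit modulus)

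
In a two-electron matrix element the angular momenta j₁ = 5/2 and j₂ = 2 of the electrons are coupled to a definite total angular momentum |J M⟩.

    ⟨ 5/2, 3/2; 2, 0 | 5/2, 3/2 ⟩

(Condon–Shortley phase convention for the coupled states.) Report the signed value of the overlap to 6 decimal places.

triangle: 2!·3!·2!/8! = 24/40320
(j±m)!: 4!·1!·2!·2!·4!·1! = 2304
prefactor² = (2J+1)·Δ·N² = 288/35
  k=0: +1/(0!·2!·1!·2!·2!·0!) = 1/8
  k=1: −1/(1!·1!·0!·1!·3!·1!) = -1/6
Σ = -1/24  ⇒  CG² = 288/35·(-1/24)² = 1/70
CG = −√(1/70) = -0.119523

-0.119523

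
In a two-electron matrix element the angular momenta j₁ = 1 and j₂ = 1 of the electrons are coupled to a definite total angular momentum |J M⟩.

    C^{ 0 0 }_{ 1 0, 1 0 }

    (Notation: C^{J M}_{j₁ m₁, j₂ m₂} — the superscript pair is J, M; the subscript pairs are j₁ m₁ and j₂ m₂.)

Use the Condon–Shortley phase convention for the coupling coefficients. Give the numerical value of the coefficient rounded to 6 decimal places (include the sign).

√[1·2!0!0!/3! · 1!1!1!1!0!0!] = √(1/3)
  +(−1)^1/∏(1,1,0,0,0,0)! = -1  (running -1)
⟨..|..⟩ = √(1/3)·(-1) = -0.577350

−√(1/3) = -0.577350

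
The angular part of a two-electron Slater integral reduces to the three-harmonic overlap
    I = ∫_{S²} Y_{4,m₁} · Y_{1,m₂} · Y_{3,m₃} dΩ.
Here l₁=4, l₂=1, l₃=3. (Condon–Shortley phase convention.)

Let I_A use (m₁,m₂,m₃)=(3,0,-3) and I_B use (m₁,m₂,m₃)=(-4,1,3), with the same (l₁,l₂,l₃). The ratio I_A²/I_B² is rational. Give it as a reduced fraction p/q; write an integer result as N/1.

1/4

Shared (l₁,l₂,l₃)=(4,1,3): N and (l;000)² cancel in I_A²/I_B².
A: Δ = 2!·6!·0!/9! = 1/252; Racah Σ t=1..1: t=1:−1/720 = -1/720; ⇒ 3j(4 1 3; 3 0 -3)² = 1/36, sgn -1
B: Δ = 2!·6!·0!/9! = 1/252; Racah Σ t=2..2: t=2:+1/1440 = 1/1440; ⇒ 3j(4 1 3; -4 1 3)² = 1/9, sgn +1
I_A²/I_B² = (1/36)/(1/9) = 1/4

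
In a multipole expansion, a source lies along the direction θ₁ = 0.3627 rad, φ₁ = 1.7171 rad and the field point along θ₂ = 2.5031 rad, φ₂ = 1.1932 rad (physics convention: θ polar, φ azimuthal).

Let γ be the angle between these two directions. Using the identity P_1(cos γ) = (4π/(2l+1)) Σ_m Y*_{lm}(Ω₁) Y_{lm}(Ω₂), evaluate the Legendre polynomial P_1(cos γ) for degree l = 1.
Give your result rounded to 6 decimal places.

-0.567660

Expand P_1 via completeness: Σ_{m} conj(Y_{1,m}) at Ω₁ times Y_{1,m} at Ω₂ —
  m=-1: Y*=-0.01787 + 0.12127j  Y=0.07592 - 0.19140j  product 0.02186 + 0.01263j
  m=+0: Y*=0.45682 + 0.00000j  Y=-0.39235 + 0.00000j  product -0.17923 + 0.00000j
  m=+1: Y*=0.01787 + 0.12127j  Y=-0.07592 - 0.19140j  product 0.02186 - 0.01263j
Accumulated sum -0.13552 + 0.00000j; after 4π/(2l+1) scaling, -0.56766 + 0.00000j ⇒ P_1 = -0.567660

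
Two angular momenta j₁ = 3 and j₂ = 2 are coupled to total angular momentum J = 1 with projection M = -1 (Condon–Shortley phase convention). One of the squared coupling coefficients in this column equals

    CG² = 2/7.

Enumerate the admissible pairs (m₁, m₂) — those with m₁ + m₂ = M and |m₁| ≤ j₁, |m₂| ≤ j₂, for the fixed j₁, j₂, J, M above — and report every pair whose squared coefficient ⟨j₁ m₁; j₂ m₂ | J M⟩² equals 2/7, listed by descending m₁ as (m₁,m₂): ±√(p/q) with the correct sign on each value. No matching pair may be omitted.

(-2,1): −√(2/7)

Admissible pairs with m₁+m₂ = M = -1: (-3,2), (-2,1), (-1,0), (0,-1), (1,-2)
  (m₁,m₂)=(1,-2): CG² = 1/35, CG = +√(1/35)
  (m₁,m₂)=(0,-1): CG² = 3/35, CG = −√(3/35)
  (m₁,m₂)=(-1,0): CG² = 6/35, CG = +√(6/35)
  (m₁,m₂)=(-2,1): CG² = 2/7, CG = −√(2/7)   ← matches the target
  (m₁,m₂)=(-3,2): CG² = 3/7, CG = +√(3/7)
Pairs with CG² = 2/7: (-2,1): −√(2/7)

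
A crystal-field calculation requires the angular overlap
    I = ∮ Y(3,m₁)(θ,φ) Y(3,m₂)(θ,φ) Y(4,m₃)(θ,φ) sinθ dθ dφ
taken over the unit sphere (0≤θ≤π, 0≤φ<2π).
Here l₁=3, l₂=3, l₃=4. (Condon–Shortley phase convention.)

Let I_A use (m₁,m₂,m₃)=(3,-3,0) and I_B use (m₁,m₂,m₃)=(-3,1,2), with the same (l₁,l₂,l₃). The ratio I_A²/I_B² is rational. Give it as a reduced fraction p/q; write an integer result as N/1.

1/6

Shared (l₁,l₂,l₃)=(3,3,4): N and (l;000)² cancel in I_A²/I_B².
A: Δ = 2!·4!·4!/11! = 1/34650; Racah Σ t=0..0: t=0:+1/1152 = 1/1152; ⇒ 3j(3 3 4; 3 -3 0)² = 1/154, sgn +1
B: Δ = 2!·4!·4!/11! = 1/34650; Racah Σ t=2..2: t=2:+1/192 = 1/192; ⇒ 3j(3 3 4; -3 1 2)² = 3/77, sgn +1
I_A²/I_B² = (1/154)/(3/77) = 1/6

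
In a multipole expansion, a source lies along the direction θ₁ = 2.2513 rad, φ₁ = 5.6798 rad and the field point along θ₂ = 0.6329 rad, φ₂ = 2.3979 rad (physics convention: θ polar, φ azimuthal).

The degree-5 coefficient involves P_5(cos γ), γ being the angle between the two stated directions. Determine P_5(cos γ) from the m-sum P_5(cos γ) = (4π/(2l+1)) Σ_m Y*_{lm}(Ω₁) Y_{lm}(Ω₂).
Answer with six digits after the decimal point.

Term-by-term m-sum for l=5 (normalisation 4π/11 = 1.142397):
  m=-5: (-0.13064 - 0.01637j) × (0.02816 + 0.01833j) = -0.00338 - 0.00286j  (running Σ = -0.00338 - 0.00286j)
  m=-4: (0.25159 + 0.22427j) × (-0.14284 + 0.02405j) = -0.04133 - 0.02598j  (running Σ = -0.04471 - 0.02884j)
  m=-3: (-0.09870 - 0.40445j) × (0.21301 - 0.27430j) = -0.13196 - 0.05908j  (running Σ = -0.17667 - 0.08792j)
  m=-2: (-0.04303 + 0.11294j) × (0.03786 + 0.45281j) = -0.05277 - 0.01521j  (running Σ = -0.22944 - 0.10313j)
  m=-1: (-0.25647 + 0.17674j) × (-0.10797 - 0.09932j) = 0.04525 + 0.00639j  (running Σ = -0.18420 - 0.09673j)
  m=0: (0.20883 + 0.00000j) × (-0.36595 + 0.00000j) = -0.07642 + 0.00000j  (running Σ = -0.26062 - 0.09673j)
  m=1: (0.25647 + 0.17674j) × (0.10797 - 0.09932j) = 0.04525 - 0.00639j  (running Σ = -0.21537 - 0.10313j)
  m=2: (-0.04303 - 0.11294j) × (0.03786 - 0.45281j) = -0.05277 + 0.01521j  (running Σ = -0.26814 - 0.08792j)
  m=3: (0.09870 - 0.40445j) × (-0.21301 - 0.27430j) = -0.13196 + 0.05908j  (running Σ = -0.40011 - 0.02884j)
  m=4: (0.25159 - 0.22427j) × (-0.14284 - 0.02405j) = -0.04133 + 0.02598j  (running Σ = -0.44144 - 0.00286j)
  m=5: (0.13064 - 0.01637j) × (-0.02816 + 0.01833j) = -0.00338 + 0.00286j  (running Σ = -0.44482 + 0.00000j)
Accumulated sum -0.44482 + 0.00000j; after 4π/(2l+1) scaling, -0.50816 + 0.00000j ⇒ P_5 = -0.508159

-0.508159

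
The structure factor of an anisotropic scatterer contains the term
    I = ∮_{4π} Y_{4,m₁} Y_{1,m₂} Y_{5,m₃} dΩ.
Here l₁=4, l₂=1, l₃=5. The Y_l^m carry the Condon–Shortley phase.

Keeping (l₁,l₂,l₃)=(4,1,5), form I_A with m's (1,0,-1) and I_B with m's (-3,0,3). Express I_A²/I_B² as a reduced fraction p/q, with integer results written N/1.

Same 4,1,5: normalisation and zero-m 3j drop out of the ratio.
A: Δ: 0! 8! 2! / 11! → 1/495; sum: t=0:+1/720 = 1/720; 3j²(4 1 5; 1 0 -1) = Δ·Π!·Σ² = 8/165  (sign +1)
B: Δ: 0! 8! 2! / 11! → 1/495; sum: t=0:+1/5040 = 1/5040; 3j²(4 1 5; -3 0 3) = Δ·Π!·Σ² = 16/495  (sign +1)
I_A²/I_B² = (8/165)/(16/495) = 3/2

3/2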